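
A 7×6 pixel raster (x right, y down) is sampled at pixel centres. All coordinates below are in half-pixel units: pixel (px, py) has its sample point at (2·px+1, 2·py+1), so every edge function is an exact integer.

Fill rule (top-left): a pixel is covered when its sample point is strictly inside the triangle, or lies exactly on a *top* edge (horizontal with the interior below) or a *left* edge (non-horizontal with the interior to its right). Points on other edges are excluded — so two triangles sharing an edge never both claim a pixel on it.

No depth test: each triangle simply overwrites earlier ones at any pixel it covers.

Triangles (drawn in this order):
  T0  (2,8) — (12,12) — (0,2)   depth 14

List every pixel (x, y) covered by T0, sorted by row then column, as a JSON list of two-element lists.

T0:
  2·area = 52  (B↔C swapped to make it positive)
  edge (2, 8)→(0, 2): d=(-2,-6) top-left  bias=+0
  edge (0, 2)→(12, 12): d=(12,10) right/bottom  bias=-1
  edge (12, 12)→(2, 8): d=(-10,-4) top-left  bias=+0
    (0,1)@(1, 3): e=[4,2,46] → #
    (1,1)@(3, 3): e=[16,-18,54] → ·
    (0,2)@(1, 5): e=[0,26,26] → #  [on edge]
    (1,2)@(3, 5): e=[12,6,34] → #
    (2,2)@(5, 5): e=[24,-14,42] → ·
    (0,3)@(1, 7): e=[-4,50,6] → ·
    (1,3)@(3, 7): e=[8,30,14] → #
    (2,3)@(5, 7): e=[20,10,22] → #
    (3,3)@(7, 7): e=[32,-10,30] → ·
    (1,4)@(3, 9): e=[4,54,-6] → ·
    (2,4)@(5, 9): e=[16,34,2] → #
    (3,4)@(7, 9): e=[28,14,10] → #
    (1,5)@(3, 11): e=[0,78,-26] → ·  [on edge]
  covered (7 px):
    · · · · · · ·
    # · · · · · ·
    # # · · · · ·
    · # # · · · ·
    · · # # · · ·
    · · · · · · ·

Result: [[0,1],[0,2],[1,2],[1,3],[2,3],[2,4],[3,4]]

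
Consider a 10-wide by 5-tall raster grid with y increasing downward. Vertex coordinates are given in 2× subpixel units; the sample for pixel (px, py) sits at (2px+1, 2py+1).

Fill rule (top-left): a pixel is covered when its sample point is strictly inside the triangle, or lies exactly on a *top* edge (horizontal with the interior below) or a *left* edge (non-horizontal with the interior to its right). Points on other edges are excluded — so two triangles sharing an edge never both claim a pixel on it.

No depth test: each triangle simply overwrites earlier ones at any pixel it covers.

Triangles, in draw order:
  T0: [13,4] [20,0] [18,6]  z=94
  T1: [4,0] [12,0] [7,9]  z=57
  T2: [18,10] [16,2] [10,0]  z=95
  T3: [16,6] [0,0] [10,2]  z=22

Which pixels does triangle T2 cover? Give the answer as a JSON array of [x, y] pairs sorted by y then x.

T0:
  2·area = 34
  edge (13, 4)→(20, 0): d=(7,-4) top-left  bias=+0
  edge (20, 0)→(18, 6): d=(-2,6) right/bottom  bias=-1
  edge (18, 6)→(13, 4): d=(-5,-2) top-left  bias=+0
    (9,0)@(19, 1): e=[3,4,27] → X
    (7,1)@(15, 3): e=[1,24,9] → X
    (8,1)@(17, 3): e=[9,12,13] → X
    (9,1)@(19, 3): e=[17,0,17] → .  [on edge]
    (7,2)@(15, 5): e=[15,20,-1] → .
    (8,2)@(17, 5): e=[23,8,3] → X
    (9,2)@(19, 5): e=[31,-4,7] → .
    (8,3)@(17, 7): e=[37,4,-7] → .
    (8,4)@(17, 9): e=[51,0,-17] → .  [on edge]
  covered (4 px):
    . . . . . . . . . X
    . . . . . . . X X .
    . . . . . . . . X .
    . . . . . . . . . .
    . . . . . . . . . .
T1:
  2·area = 72
  edge (4, 0)→(12, 0): d=(8,0) top-left  bias=+0
  edge (12, 0)→(7, 9): d=(-5,9) right/bottom  bias=-1
  edge (7, 9)→(4, 0): d=(-3,-9) top-left  bias=+0
    (2,0)@(5, 1): e=[8,58,6] → X
    (3,0)@(7, 1): e=[8,40,24] → X
    (4,0)@(9, 1): e=[8,22,42] → X
    (5,0)@(11, 1): e=[8,4,60] → X
    (6,0)@(13, 1): e=[8,-14,78] → .
    (2,1)@(5, 3): e=[24,48,0] → X  [on edge]
    (5,1)@(11, 3): e=[24,-6,54] → .
    (2,2)@(5, 5): e=[40,38,-6] → .
    (3,2)@(7, 5): e=[40,20,12] → X
    (5,2)@(11, 5): e=[40,-16,48] → .
    (3,3)@(7, 7): e=[56,10,6] → X
    (4,3)@(9, 7): e=[56,-8,24] → .
    (3,4)@(7, 9): e=[72,0,0] → .  [on edge]
  covered (10 px):
    . . X X X X . . . .
    . . X X X . . . . .
    . . . X X . . . . .
    . . . X . . . . . .
    . . . . . . . . . .
T2:
  2·area = 44  (B↔C swapped to make it positive)
  edge (18, 10)→(10, 0): d=(-8,-10) top-left  bias=+0
  edge (10, 0)→(16, 2): d=(6,2) right/bottom  bias=-1
  edge (16, 2)→(18, 10): d=(2,8) right/bottom  bias=-1
    (5,0)@(11, 1): e=[2,4,38] → X
    (6,0)@(13, 1): e=[22,0,22] → .  [on edge]
    (5,1)@(11, 3): e=[-14,16,42] → .
    (6,1)@(13, 3): e=[6,12,26] → X
    (7,1)@(15, 3): e=[26,8,10] → X
    (8,1)@(17, 3): e=[46,4,-6] → .
    (9,1)@(19, 3): e=[66,0,-22] → .  [on edge]
    (6,2)@(13, 5): e=[-10,24,30] → .
    (7,2)@(15, 5): e=[10,20,14] → X
    (8,2)@(17, 5): e=[30,16,-2] → .
    (7,3)@(15, 7): e=[-6,32,18] → .
    (8,3)@(17, 7): e=[14,28,2] → X
  covered (5 px):
    . . . . . X . . . .
    . . . . . . X X . .
    . . . . . . . X . .
    . . . . . . . . X .
    . . . . . . . . . .
T3:
  2·area = 28
  edge (16, 6)→(0, 0): d=(-16,-6) top-left  bias=+0
  edge (0, 0)→(10, 2): d=(10,2) right/bottom  bias=-1
  edge (10, 2)→(16, 6): d=(6,4) right/bottom  bias=-1
    (1,0)@(3, 1): e=[2,4,22] → X
    (2,0)@(5, 1): e=[14,0,14] → .  [on edge]
    (1,1)@(3, 3): e=[-30,24,34] → .
    (4,1)@(9, 3): e=[6,12,10] → X
    (5,1)@(11, 3): e=[18,8,2] → X
    (6,1)@(13, 3): e=[30,4,-6] → .
    (7,1)@(15, 3): e=[42,0,-14] → .  [on edge]
    (4,2)@(9, 5): e=[-26,32,22] → .
    (5,2)@(11, 5): e=[-14,28,14] → .
  covered (3 px):
    . X . . . . . . . .
    . . . . X X . . . .
    . . . . . . . . . .
    . . . . . . . . . .
    . . . . . . . . . .

Result: [[5,0],[6,1],[7,1],[7,2],[8,3]]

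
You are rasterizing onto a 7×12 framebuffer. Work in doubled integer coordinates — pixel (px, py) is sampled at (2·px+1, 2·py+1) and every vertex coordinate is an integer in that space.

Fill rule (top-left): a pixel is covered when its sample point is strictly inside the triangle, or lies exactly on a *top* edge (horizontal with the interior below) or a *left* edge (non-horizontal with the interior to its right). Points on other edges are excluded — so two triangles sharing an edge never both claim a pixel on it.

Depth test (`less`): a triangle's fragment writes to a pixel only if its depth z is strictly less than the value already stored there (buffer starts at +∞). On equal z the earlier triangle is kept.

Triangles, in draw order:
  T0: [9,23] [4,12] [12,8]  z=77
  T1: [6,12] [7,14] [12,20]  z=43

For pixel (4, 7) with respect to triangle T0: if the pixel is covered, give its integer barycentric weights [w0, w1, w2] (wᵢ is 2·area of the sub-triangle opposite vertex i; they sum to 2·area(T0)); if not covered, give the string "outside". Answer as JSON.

T0:
  2·area = 108
  edge (9, 23)→(4, 12): d=(-5,-11) top-left  bias=+0
  edge (4, 12)→(12, 8): d=(8,-4) top-left  bias=+0
  edge (12, 8)→(9, 23): d=(-3,15) right/bottom  bias=-1
    (6,1)@(13, 3): e=[144,-36,0] → ·  [on edge]
    (5,4)@(11, 9): e=[92,4,12] → █
    (6,4)@(13, 9): e=[114,12,-18] → ·
    (3,5)@(7, 11): e=[38,4,66] → █
    (4,5)@(9, 11): e=[60,12,36] → █
    (6,5)@(13, 11): e=[104,28,-24] → ·
    (2,6)@(5, 13): e=[6,12,90] → █
    (5,6)@(11, 13): e=[72,36,0] → ·  [on edge]
    (2,7)@(5, 15): e=[-4,28,84] → ·
    (3,7)@(7, 15): e=[18,36,54] → █
    (5,7)@(11, 15): e=[62,52,-6] → ·
    (3,8)@(7, 17): e=[8,52,48] → █
    (4,11)@(9, 23): e=[0,108,0] → ·  [on edge]
  covered (13 px):
    · · · · · · ·
    · · · · · · ·
    · · · · · · ·
    · · · · · · ·
    · · · · · █ ·
    · · · █ █ █ ·
    · · █ █ █ · ·
    · · · █ █ · ·
    · · · █ █ · ·
    · · · · █ · ·
    · · · · █ · ·
    · · · · · · ·
T1:
  2·area = 4  (B↔C swapped to make it positive)
  edge (6, 12)→(12, 20): d=(6,8) right/bottom  bias=-1
  edge (12, 20)→(7, 14): d=(-5,-6) top-left  bias=+0
  edge (7, 14)→(6, 12): d=(-1,-2) top-left  bias=+0
  covered (0 px):
    · · · · · · ·
    · · · · · · ·
    · · · · · · ·
    · · · · · · ·
    · · · · · · ·
    · · · · · · ·
    · · · · · · ·
    · · · · · · ·
    · · · · · · ·
    · · · · · · ·
    · · · · · · ·
    · · · · · · ·

Final: [44,24,40]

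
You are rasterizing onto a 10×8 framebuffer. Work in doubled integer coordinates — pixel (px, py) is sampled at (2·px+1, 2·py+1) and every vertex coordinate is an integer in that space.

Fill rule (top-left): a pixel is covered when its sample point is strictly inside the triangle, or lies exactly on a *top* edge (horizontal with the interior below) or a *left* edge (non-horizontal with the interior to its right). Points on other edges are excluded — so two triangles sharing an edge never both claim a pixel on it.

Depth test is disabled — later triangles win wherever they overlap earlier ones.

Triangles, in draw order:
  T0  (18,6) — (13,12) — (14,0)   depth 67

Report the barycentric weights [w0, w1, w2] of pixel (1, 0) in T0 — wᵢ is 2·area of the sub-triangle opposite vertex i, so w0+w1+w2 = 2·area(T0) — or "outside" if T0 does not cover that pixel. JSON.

T0:
  2·area = 54
  edge (18, 6)→(13, 12): d=(-5,6) right/bottom  bias=-1
  edge (13, 12)→(14, 0): d=(1,-12) top-left  bias=+0
  edge (14, 0)→(18, 6): d=(4,6) right/bottom  bias=-1
    (7,1)@(15, 3): e=[33,15,6] → #
    (8,1)@(17, 3): e=[21,39,-6] → ·
    (7,2)@(15, 5): e=[23,17,14] → #
    (8,2)@(17, 5): e=[11,41,2] → #
    (9,2)@(19, 5): e=[-1,65,-10] → ·
    (7,3)@(15, 7): e=[13,19,22] → #
    (9,3)@(19, 7): e=[-11,67,-2] → ·
    (7,4)@(15, 9): e=[3,21,30] → #
    (8,4)@(17, 9): e=[-9,45,18] → ·
    (7,5)@(15, 11): e=[-7,23,38] → ·
  covered (6 px):
    · · · · · · · · · ·
    · · · · · · · # · ·
    · · · · · · · # # ·
    · · · · · · · # # ·
    · · · · · · · # · ·
    · · · · · · · · · ·
    · · · · · · · · · ·
    · · · · · · · · · ·

Final: "outside"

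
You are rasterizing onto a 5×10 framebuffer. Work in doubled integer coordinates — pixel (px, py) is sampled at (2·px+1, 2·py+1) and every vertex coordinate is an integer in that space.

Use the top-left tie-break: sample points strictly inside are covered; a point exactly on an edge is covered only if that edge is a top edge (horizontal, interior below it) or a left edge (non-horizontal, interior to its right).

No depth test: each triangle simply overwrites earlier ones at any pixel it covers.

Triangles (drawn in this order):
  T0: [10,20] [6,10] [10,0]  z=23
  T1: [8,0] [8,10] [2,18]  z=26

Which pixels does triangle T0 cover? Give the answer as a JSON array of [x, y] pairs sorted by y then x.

T0:
  2·area = 80
  edge (10, 20)→(6, 10): d=(-4,-10) top-left  bias=+0
  edge (6, 10)→(10, 0): d=(4,-10) top-left  bias=+0
  edge (10, 0)→(10, 20): d=(0,20) right/bottom  bias=-1
    (4,1)@(9, 3): e=[58,2,20] → █
    (4,2)@(9, 5): e=[50,10,20] → █
    (4,3)@(9, 7): e=[42,18,20] → █
    (3,4)@(7, 9): e=[14,6,60] → █
    (3,5)@(7, 11): e=[6,14,60] → █
    (3,6)@(7, 13): e=[-2,22,60] → ·
    (4,6)@(9, 13): e=[18,42,20] → █
    (4,7)@(9, 15): e=[10,50,20] → █
    (4,8)@(9, 17): e=[2,58,20] → █
    (4,9)@(9, 19): e=[-6,66,20] → ·
  covered (10 px):
    · · · · ·
    · · · · █
    · · · · █
    · · · · █
    · · · █ █
    · · · █ █
    · · · · █
    · · · · █
    · · · · █
    · · · · ·
T1:
  2·area = 60
  edge (8, 0)→(8, 10): d=(0,10) right/bottom  bias=-1
  edge (8, 10)→(2, 18): d=(-6,8) right/bottom  bias=-1
  edge (2, 18)→(8, 0): d=(6,-18) top-left  bias=+0
    (3,1)@(7, 3): e=[10,50,0] → █  [on edge]
    (4,1)@(9, 3): e=[-10,34,36] → ·
    (3,2)@(7, 5): e=[10,38,12] → █
    (4,2)@(9, 5): e=[-10,22,48] → ·
    (3,3)@(7, 7): e=[10,26,24] → █
    (4,3)@(9, 7): e=[-10,10,60] → ·
    (2,4)@(5, 9): e=[30,30,0] → █  [on edge]
    (4,4)@(9, 9): e=[-10,-2,72] → ·
    (2,5)@(5, 11): e=[30,18,12] → █
    (4,5)@(9, 11): e=[-10,-14,84] → ·
    (2,6)@(5, 13): e=[30,6,24] → █
    (3,6)@(7, 13): e=[10,-10,60] → ·
    (1,7)@(3, 15): e=[50,10,0] → █  [on edge]
  covered (9 px):
    · · · · ·
    · · · █ ·
    · · · █ ·
    · · · █ ·
    · · █ █ ·
    · · █ █ ·
    · · █ · ·
    · █ · · ·
    · · · · ·
    · · · · ·

Answer: [[4,1],[4,2],[4,3],[3,4],[4,4],[3,5],[4,5],[4,6],[4,7],[4,8]]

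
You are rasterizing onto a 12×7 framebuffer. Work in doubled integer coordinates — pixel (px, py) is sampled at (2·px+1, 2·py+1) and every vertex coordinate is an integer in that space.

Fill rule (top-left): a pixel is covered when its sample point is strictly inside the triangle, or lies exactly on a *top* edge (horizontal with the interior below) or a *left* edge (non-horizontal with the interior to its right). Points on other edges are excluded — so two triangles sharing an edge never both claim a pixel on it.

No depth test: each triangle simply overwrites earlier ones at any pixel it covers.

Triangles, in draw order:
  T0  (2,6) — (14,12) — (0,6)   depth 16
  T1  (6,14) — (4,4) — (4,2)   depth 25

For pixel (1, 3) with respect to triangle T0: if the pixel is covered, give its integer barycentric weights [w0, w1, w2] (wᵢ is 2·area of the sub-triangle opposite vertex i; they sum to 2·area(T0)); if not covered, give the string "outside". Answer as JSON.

T0:
  2·area = 12
  edge (2, 6)→(14, 12): d=(12,6) right/bottom  bias=-1
  edge (14, 12)→(0, 6): d=(-14,-6) top-left  bias=+0
  edge (0, 6)→(2, 6): d=(2,0) top-left  bias=+0
    (1,3)@(3, 7): e=[6,4,2] → #
    (2,3)@(5, 7): e=[-6,16,2] → ·
    (1,4)@(3, 9): e=[30,-24,6] → ·
    (3,4)@(7, 9): e=[6,0,6] → #  [on edge]
    (4,4)@(9, 9): e=[-6,12,6] → ·
    (3,5)@(7, 11): e=[30,-28,10] → ·
  covered (2 px):
    · · · · · · · · · · · ·
    · · · · · · · · · · · ·
    · · · · · · · · · · · ·
    · # · · · · · · · · · ·
    · · · # · · · · · · · ·
    · · · · · · · · · · · ·
    · · · · · · · · · · · ·
T1:
  2·area = 4
  edge (6, 14)→(4, 4): d=(-2,-10) top-left  bias=+0
  edge (4, 4)→(4, 2): d=(0,-2) top-left  bias=+0
  edge (4, 2)→(6, 14): d=(2,12) right/bottom  bias=-1
    (2,4)@(5, 9): e=[0,2,2] → #  [on edge]
    (3,4)@(7, 9): e=[20,6,-22] → ·
    (2,5)@(5, 11): e=[-4,2,6] → ·
  covered (1 px):
    · · · · · · · · · · · ·
    · · · · · · · · · · · ·
    · · · · · · · · · · · ·
    · · · · · · · · · · · ·
    · · # · · · · · · · · ·
    · · · · · · · · · · · ·
    · · · · · · · · · · · ·

Result: [4,2,6]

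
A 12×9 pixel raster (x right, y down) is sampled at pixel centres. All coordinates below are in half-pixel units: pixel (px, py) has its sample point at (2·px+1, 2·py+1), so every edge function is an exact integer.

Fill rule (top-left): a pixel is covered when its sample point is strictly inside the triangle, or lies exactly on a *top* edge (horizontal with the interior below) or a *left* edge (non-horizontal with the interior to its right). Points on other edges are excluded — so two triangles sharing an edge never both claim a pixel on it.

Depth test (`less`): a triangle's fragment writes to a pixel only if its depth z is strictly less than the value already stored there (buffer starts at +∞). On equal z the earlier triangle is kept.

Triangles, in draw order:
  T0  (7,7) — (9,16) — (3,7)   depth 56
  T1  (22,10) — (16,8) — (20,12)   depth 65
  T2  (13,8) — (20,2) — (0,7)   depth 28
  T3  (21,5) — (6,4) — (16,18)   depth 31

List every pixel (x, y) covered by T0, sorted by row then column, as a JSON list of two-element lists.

T0:
  2·area = 36
  edge (7, 7)→(9, 16): d=(2,9) right/bottom  bias=-1
  edge (9, 16)→(3, 7): d=(-6,-9) top-left  bias=+0
  edge (3, 7)→(7, 7): d=(4,0) top-left  bias=+0
    (0,3)@(1, 7): e=[54,-18,0] → ·  [on edge]
    (1,3)@(3, 7): e=[36,0,0] → █  [on edge]
    (2,3)@(5, 7): e=[18,18,0] → █  [on edge]
    (3,3)@(7, 7): e=[0,36,0] → ·  [on edge]
    (4,3)@(9, 7): e=[-18,54,0] → ·  [on edge]
    (5,3)@(11, 7): e=[-36,72,0] → ·  [on edge]
    (6,3)@(13, 7): e=[-54,90,0] → ·  [on edge]
    (7,3)@(15, 7): e=[-72,108,0] → ·  [on edge]
    (8,3)@(17, 7): e=[-90,126,0] → ·  [on edge]
    (9,3)@(19, 7): e=[-108,144,0] → ·  [on edge]
    (10,3)@(21, 7): e=[-126,162,0] → ·  [on edge]
    (11,3)@(23, 7): e=[-144,180,0] → ·  [on edge]
    (3,6)@(7, 13): e=[12,0,24] → █  [on edge]
  covered (6 px):
    · · · · · · · · · · · ·
    · · · · · · · · · · · ·
    · · · · · · · · · · · ·
    · █ █ · · · · · · · · ·
    · · █ █ · · · · · · · ·
    · · · █ · · · · · · · ·
    · · · █ · · · · · · · ·
    · · · · · · · · · · · ·
    · · · · · · · · · · · ·
T1:
  2·area = 16  (B↔C swapped to make it positive)
  edge (22, 10)→(20, 12): d=(-2,2) right/bottom  bias=-1
  edge (20, 12)→(16, 8): d=(-4,-4) top-left  bias=+0
  edge (16, 8)→(22, 10): d=(6,2) right/bottom  bias=-1
    (4,0)@(9, 1): e=[44,0,-28] → ·  [on edge]
    (0,1)@(1, 3): e=[56,-40,0] → ·  [on edge]
    (5,1)@(11, 3): e=[36,0,-20] → ·  [on edge]
    (3,2)@(7, 5): e=[40,-24,0] → ·  [on edge]
    (6,2)@(13, 5): e=[28,0,-12] → ·  [on edge]
    (6,3)@(13, 7): e=[24,-8,0] → ·  [on edge]
    (7,3)@(15, 7): e=[20,0,-4] → ·  [on edge]
    (8,4)@(17, 9): e=[12,0,4] → █  [on edge]
    (9,4)@(19, 9): e=[8,8,0] → ·  [on edge]
    (11,4)@(23, 9): e=[0,24,-8] → ·  [on edge]
    (8,5)@(17, 11): e=[8,-8,16] → ·
    (9,5)@(19, 11): e=[4,0,12] → █  [on edge]
    (10,5)@(21, 11): e=[0,8,8] → ·  [on edge]
    (9,6)@(19, 13): e=[0,-8,24] → ·  [on edge]
    (10,6)@(21, 13): e=[-4,0,20] → ·  [on edge]
    (8,7)@(17, 15): e=[0,-24,40] → ·  [on edge]
    (11,7)@(23, 15): e=[-12,0,28] → ·  [on edge]
    (7,8)@(15, 17): e=[0,-40,56] → ·  [on edge]
  covered (2 px):
    · · · · · · · · · · · ·
    · · · · · · · · · · · ·
    · · · · · · · · · · · ·
    · · · · · · · · · · · ·
    · · · · · · · · █ · · ·
    · · · · · · · · · █ · ·
    · · · · · · · · · · · ·
    · · · · · · · · · · · ·
    · · · · · · · · · · · ·
T2:
  2·area = 85  (B↔C swapped to make it positive)
  edge (13, 8)→(0, 7): d=(-13,-1) top-left  bias=+0
  edge (0, 7)→(20, 2): d=(20,-5) top-left  bias=+0
  edge (20, 2)→(13, 8): d=(-7,6) right/bottom  bias=-1
    (8,1)@(17, 3): e=[69,5,11] → █
    (9,1)@(19, 3): e=[71,15,-1] → ·
    (4,2)@(9, 5): e=[35,5,45] → █
    (5,2)@(11, 5): e=[37,15,33] → █
    (6,2)@(13, 5): e=[39,25,21] → █
    (7,2)@(15, 5): e=[41,35,9] → █
    (8,2)@(17, 5): e=[43,45,-3] → ·
    (0,3)@(1, 7): e=[1,5,79] → █
    (1,3)@(3, 7): e=[3,15,67] → █
    (2,3)@(5, 7): e=[5,25,55] → █
    (3,3)@(7, 7): e=[7,35,43] → █
    (7,3)@(15, 7): e=[15,75,-5] → ·
  covered (12 px):
    · · · · · · · · · · · ·
    · · · · · · · · █ · · ·
    · · · · █ █ █ █ · · · ·
    █ █ █ █ █ █ █ · · · · ·
    · · · · · · · · · · · ·
    · · · · · · · · · · · ·
    · · · · · · · · · · · ·
    · · · · · · · · · · · ·
    · · · · · · · · · · · ·
T3:
  2·area = 200  (B↔C swapped to make it positive)
  edge (21, 5)→(16, 18): d=(-5,13) right/bottom  bias=-1
  edge (16, 18)→(6, 4): d=(-10,-14) top-left  bias=+0
  edge (6, 4)→(21, 5): d=(15,1) right/bottom  bias=-1
    (3,2)@(7, 5): e=[182,4,14] → █
    (4,2)@(9, 5): e=[156,32,12] → █
    (5,2)@(11, 5): e=[130,60,10] → █
    (6,2)@(13, 5): e=[104,88,8] → █
    (7,2)@(15, 5): e=[78,116,6] → █
    (8,2)@(17, 5): e=[52,144,4] → █
    (9,2)@(19, 5): e=[26,172,2] → █
    (10,2)@(21, 5): e=[0,200,0] → ·  [on edge]
    (3,3)@(7, 7): e=[172,-16,44] → ·
    (4,3)@(9, 7): e=[146,12,42] → █
    (10,3)@(21, 7): e=[-10,180,30] → ·
    (4,4)@(9, 9): e=[136,-8,72] → ·
    (5,5)@(11, 11): e=[100,0,100] → █  [on edge]
  covered (27 px):
    · · · · · · · · · · · ·
    · · · · · · · · · · · ·
    · · · █ █ █ █ █ █ █ · ·
    · · · · █ █ █ █ █ █ · ·
    · · · · · █ █ █ █ █ · ·
    · · · · · █ █ █ █ · · ·
    · · · · · · █ █ █ · · ·
    · · · · · · · █ █ · · ·
    · · · · · · · · · · · ·

Answer: [[1,3],[2,3],[2,4],[3,4],[3,5],[3,6]]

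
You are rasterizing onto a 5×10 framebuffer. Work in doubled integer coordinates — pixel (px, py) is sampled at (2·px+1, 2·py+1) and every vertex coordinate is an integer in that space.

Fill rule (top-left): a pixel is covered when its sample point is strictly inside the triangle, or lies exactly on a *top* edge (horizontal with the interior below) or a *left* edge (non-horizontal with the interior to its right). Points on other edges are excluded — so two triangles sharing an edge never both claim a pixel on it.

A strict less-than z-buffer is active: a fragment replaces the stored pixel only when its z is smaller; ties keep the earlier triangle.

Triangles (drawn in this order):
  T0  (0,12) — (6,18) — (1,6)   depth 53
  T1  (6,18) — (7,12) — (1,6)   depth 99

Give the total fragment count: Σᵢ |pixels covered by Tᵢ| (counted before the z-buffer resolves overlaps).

T0:
  2·area = 42  (B↔C swapped to make it positive)
  edge (0, 12)→(1, 6): d=(1,-6) top-left  bias=+0
  edge (1, 6)→(6, 18): d=(5,12) right/bottom  bias=-1
  edge (6, 18)→(0, 12): d=(-6,-6) top-left  bias=+0
    (0,3)@(1, 7): e=[1,5,36] → █
    (1,3)@(3, 7): e=[13,-19,48] → ·
    (0,4)@(1, 9): e=[3,15,24] → █
    (1,4)@(3, 9): e=[15,-9,36] → ·
    (0,5)@(1, 11): e=[5,25,12] → █
    (1,5)@(3, 11): e=[17,1,24] → █
    (2,5)@(5, 11): e=[29,-23,36] → ·
    (0,6)@(1, 13): e=[7,35,0] → █  [on edge]
    (2,6)@(5, 13): e=[31,-13,24] → ·
    (0,7)@(1, 15): e=[9,45,-12] → ·
    (1,7)@(3, 15): e=[21,21,0] → █  [on edge]
    (2,7)@(5, 15): e=[33,-3,12] → ·
    (2,8)@(5, 17): e=[35,7,0] → █  [on edge]
    (3,9)@(7, 19): e=[49,-7,0] → ·  [on edge]
  covered (8 px):
    · · · · ·
    · · · · ·
    · · · · ·
    █ · · · ·
    █ · · · ·
    █ █ · · ·
    █ █ · · ·
    · █ · · ·
    · · █ · ·
    · · · · ·
T1:
  2·area = 42  (B↔C swapped to make it positive)
  edge (6, 18)→(1, 6): d=(-5,-12) top-left  bias=+0
  edge (1, 6)→(7, 12): d=(6,6) right/bottom  bias=-1
  edge (7, 12)→(6, 18): d=(-1,6) right/bottom  bias=-1
    (1,4)@(3, 9): e=[9,6,27] → █
    (2,4)@(5, 9): e=[33,-6,15] → ·
    (1,5)@(3, 11): e=[-1,18,25] → ·
    (2,5)@(5, 11): e=[23,6,13] → █
    (3,5)@(7, 11): e=[47,-6,1] → ·
    (2,6)@(5, 13): e=[13,18,11] → █
    (3,6)@(7, 13): e=[37,6,-1] → ·
    (2,7)@(5, 15): e=[3,30,9] → █
    (3,7)@(7, 15): e=[27,18,-3] → ·
    (2,8)@(5, 17): e=[-7,42,7] → ·
  covered (4 px):
    · · · · ·
    · · · · ·
    · · · · ·
    · · · · ·
    · █ · · ·
    · · █ · ·
    · · █ · ·
    · · █ · ·
    · · · · ·
    · · · · ·

Result: 12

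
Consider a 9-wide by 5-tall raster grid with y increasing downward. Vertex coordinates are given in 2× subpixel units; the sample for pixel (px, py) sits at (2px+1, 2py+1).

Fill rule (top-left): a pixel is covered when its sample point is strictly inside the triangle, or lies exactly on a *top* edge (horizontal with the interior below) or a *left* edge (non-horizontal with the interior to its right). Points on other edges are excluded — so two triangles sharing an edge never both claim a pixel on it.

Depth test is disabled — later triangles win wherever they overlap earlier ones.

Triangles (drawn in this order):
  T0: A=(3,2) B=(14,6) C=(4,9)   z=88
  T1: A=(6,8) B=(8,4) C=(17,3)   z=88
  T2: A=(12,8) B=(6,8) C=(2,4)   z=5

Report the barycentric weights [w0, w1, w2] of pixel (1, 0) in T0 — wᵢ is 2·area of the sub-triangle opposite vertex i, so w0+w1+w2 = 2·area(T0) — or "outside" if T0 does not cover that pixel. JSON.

T0:
  2·area = 73
  edge (3, 2)→(14, 6): d=(11,4) right/bottom  bias=-1
  edge (14, 6)→(4, 9): d=(-10,3) right/bottom  bias=-1
  edge (4, 9)→(3, 2): d=(-1,-7) top-left  bias=+0
    (2,1)@(5, 3): e=[3,57,13] → #
    (3,1)@(7, 3): e=[-5,51,27] → ·
    (2,2)@(5, 5): e=[25,37,11] → #
    (3,2)@(7, 5): e=[17,31,25] → #
    (4,2)@(9, 5): e=[9,25,39] → #
    (5,2)@(11, 5): e=[1,19,53] → #
    (6,2)@(13, 5): e=[-7,13,67] → ·
    (2,3)@(5, 7): e=[47,17,9] → #
    (5,3)@(11, 7): e=[23,-1,51] → ·
    (2,4)@(5, 9): e=[69,-3,7] → ·
    (3,4)@(7, 9): e=[61,-9,21] → ·
    (4,4)@(9, 9): e=[53,-15,35] → ·
  covered (8 px):
    · · · · · · · · ·
    · · # · · · · · ·
    · · # # # # · · ·
    · · # # # · · · ·
    · · · · · · · · ·
T1:
  2·area = 34
  edge (6, 8)→(8, 4): d=(2,-4) top-left  bias=+0
  edge (8, 4)→(17, 3): d=(9,-1) top-left  bias=+0
  edge (17, 3)→(6, 8): d=(-11,5) right/bottom  bias=-1
    (8,1)@(17, 3): e=[34,0,0] → ·  [on edge]
    (4,2)@(9, 5): e=[6,10,18] → #
    (5,2)@(11, 5): e=[14,12,8] → #
    (6,2)@(13, 5): e=[22,14,-2] → ·
    (3,3)@(7, 7): e=[2,26,6] → #
    (4,3)@(9, 7): e=[10,28,-4] → ·
    (5,3)@(11, 7): e=[18,30,-14] → ·
    (3,4)@(7, 9): e=[6,44,-16] → ·
  covered (3 px):
    · · · · · · · · ·
    · · · · · · · · ·
    · · · · # # · · ·
    · · · # · · · · ·
    · · · · · · · · ·
T2:
  2·area = 24
  edge (12, 8)→(6, 8): d=(-6,0) right/bottom  bias=-1
  edge (6, 8)→(2, 4): d=(-4,-4) top-left  bias=+0
  edge (2, 4)→(12, 8): d=(10,4) right/bottom  bias=-1
    (0,1)@(1, 3): e=[30,0,-6] → ·  [on edge]
    (1,2)@(3, 5): e=[18,0,6] → #  [on edge]
    (2,2)@(5, 5): e=[18,8,-2] → ·
    (1,3)@(3, 7): e=[6,-8,26] → ·
    (2,3)@(5, 7): e=[6,0,18] → #  [on edge]
    (3,3)@(7, 7): e=[6,8,10] → #
    (4,3)@(9, 7): e=[6,16,2] → #
    (5,3)@(11, 7): e=[6,24,-6] → ·
    (2,4)@(5, 9): e=[-6,-8,38] → ·
    (3,4)@(7, 9): e=[-6,0,30] → ·  [on edge]
    (4,4)@(9, 9): e=[-6,8,22] → ·
  covered (4 px):
    · · · · · · · · ·
    · · · · · · · · ·
    · # · · · · · · ·
    · · # # # · · · ·
    · · · · · · · · ·

Final: "outside"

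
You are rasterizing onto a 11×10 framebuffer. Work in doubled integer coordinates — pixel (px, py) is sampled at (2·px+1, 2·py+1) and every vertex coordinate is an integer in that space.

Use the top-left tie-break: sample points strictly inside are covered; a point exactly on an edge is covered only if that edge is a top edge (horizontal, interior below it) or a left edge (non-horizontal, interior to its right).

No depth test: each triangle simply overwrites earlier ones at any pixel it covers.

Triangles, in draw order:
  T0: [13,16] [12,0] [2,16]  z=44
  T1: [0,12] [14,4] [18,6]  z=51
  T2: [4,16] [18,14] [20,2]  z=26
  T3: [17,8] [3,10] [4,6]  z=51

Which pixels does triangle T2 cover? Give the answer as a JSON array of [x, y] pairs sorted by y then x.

T0:
  2·area = 176  (B↔C swapped to make it positive)
  edge (13, 16)→(2, 16): d=(-11,0) right/bottom  bias=-1
  edge (2, 16)→(12, 0): d=(10,-16) top-left  bias=+0
  edge (12, 0)→(13, 16): d=(1,16) right/bottom  bias=-1
    (5,1)@(11, 3): e=[143,14,19] → #
    (6,1)@(13, 3): e=[143,46,-13] → ·
    (4,2)@(9, 5): e=[121,2,53] → #
    (6,2)@(13, 5): e=[121,66,-11] → ·
    (4,3)@(9, 7): e=[99,22,55] → #
    (6,3)@(13, 7): e=[99,86,-9] → ·
    (3,4)@(7, 9): e=[77,10,89] → #
    (6,4)@(13, 9): e=[77,106,-7] → ·
    (3,5)@(7, 11): e=[55,30,91] → #
    (6,5)@(13, 11): e=[55,126,-5] → ·
    (2,6)@(5, 13): e=[33,18,125] → #
    (6,6)@(13, 13): e=[33,146,-3] → ·
  covered (20 px):
    · · · · · · · · · · ·
    · · · · · # · · · · ·
    · · · · # # · · · · ·
    · · · · # # · · · · ·
    · · · # # # · · · · ·
    · · · # # # · · · · ·
    · · # # # # · · · · ·
    · # # # # # · · · · ·
    · · · · · · · · · · ·
    · · · · · · · · · · ·
T1:
  2·area = 60
  edge (0, 12)→(14, 4): d=(14,-8) top-left  bias=+0
  edge (14, 4)→(18, 6): d=(4,2) right/bottom  bias=-1
  edge (18, 6)→(0, 12): d=(-18,6) right/bottom  bias=-1
    (6,2)@(13, 5): e=[6,6,48] → #
    (7,2)@(15, 5): e=[22,2,36] → #
    (8,2)@(17, 5): e=[38,-2,24] → ·
    (10,2)@(21, 5): e=[70,-10,0] → ·  [on edge]
    (4,3)@(9, 7): e=[2,22,36] → #
    (5,3)@(11, 7): e=[18,18,24] → #
    (7,3)@(15, 7): e=[50,10,0] → ·  [on edge]
    (3,4)@(7, 9): e=[14,34,12] → #
    (4,4)@(9, 9): e=[30,30,0] → ·  [on edge]
    (5,4)@(11, 9): e=[46,26,-12] → ·
    (6,4)@(13, 9): e=[62,22,-24] → ·
    (1,5)@(3, 11): e=[10,50,0] → ·  [on edge]
  covered (6 px):
    · · · · · · · · · · ·
    · · · · · · · · · · ·
    · · · · · · # # · · ·
    · · · · # # # · · · ·
    · · · # · · · · · · ·
    · · · · · · · · · · ·
    · · · · · · · · · · ·
    · · · · · · · · · · ·
    · · · · · · · · · · ·
    · · · · · · · · · · ·
T2:
  2·area = 164  (B↔C swapped to make it positive)
  edge (4, 16)→(20, 2): d=(16,-14) top-left  bias=+0
  edge (20, 2)→(18, 14): d=(-2,12) right/bottom  bias=-1
  edge (18, 14)→(4, 16): d=(-14,2) right/bottom  bias=-1
    (9,1)@(19, 3): e=[2,10,152] → #
    (10,1)@(21, 3): e=[30,-14,148] → ·
    (8,2)@(17, 5): e=[6,30,128] → #
    (10,2)@(21, 5): e=[62,-18,120] → ·
    (7,3)@(15, 7): e=[10,50,104] → #
    (10,3)@(21, 7): e=[94,-22,92] → ·
    (6,4)@(13, 9): e=[14,70,80] → #
    (9,4)@(19, 9): e=[98,-2,68] → ·
    (5,5)@(11, 11): e=[18,90,56] → #
    (9,5)@(19, 11): e=[130,-6,40] → ·
    (4,6)@(9, 13): e=[22,110,32] → #
    (9,6)@(19, 13): e=[162,-10,12] → ·
    (5,7)@(11, 15): e=[82,82,0] → ·  [on edge]
  covered (20 px):
    · · · · · · · · · · ·
    · · · · · · · · · # ·
    · · · · · · · · # # ·
    · · · · · · · # # # ·
    · · · · · · # # # · ·
    · · · · · # # # # · ·
    · · · · # # # # # · ·
    · · · # # · · · · · ·
    · · · · · · · · · · ·
    · · · · · · · · · · ·
T3:
  2·area = 54
  edge (17, 8)→(3, 10): d=(-14,2) right/bottom  bias=-1
  edge (3, 10)→(4, 6): d=(1,-4) top-left  bias=+0
  edge (4, 6)→(17, 8): d=(13,2) right/bottom  bias=-1
    (2,3)@(5, 7): e=[38,5,11] → #
    (3,3)@(7, 7): e=[34,13,7] → #
    (4,3)@(9, 7): e=[30,21,3] → #
    (5,3)@(11, 7): e=[26,29,-1] → ·
    (2,4)@(5, 9): e=[10,7,37] → #
    (5,4)@(11, 9): e=[-2,31,25] → ·
    (2,5)@(5, 11): e=[-18,9,63] → ·
    (3,5)@(7, 11): e=[-22,17,59] → ·
    (4,5)@(9, 11): e=[-26,25,55] → ·
  covered (6 px):
    · · · · · · · · · · ·
    · · · · · · · · · · ·
    · · · · · · · · · · ·
    · · # # # · · · · · ·
    · · # # # · · · · · ·
    · · · · · · · · · · ·
    · · · · · · · · · · ·
    · · · · · · · · · · ·
    · · · · · · · · · · ·
    · · · · · · · · · · ·

Answer: [[9,1],[8,2],[9,2],[7,3],[8,3],[9,3],[6,4],[7,4],[8,4],[5,5],[6,5],[7,5],[8,5],[4,6],[5,6],[6,6],[7,6],[8,6],[3,7],[4,7]]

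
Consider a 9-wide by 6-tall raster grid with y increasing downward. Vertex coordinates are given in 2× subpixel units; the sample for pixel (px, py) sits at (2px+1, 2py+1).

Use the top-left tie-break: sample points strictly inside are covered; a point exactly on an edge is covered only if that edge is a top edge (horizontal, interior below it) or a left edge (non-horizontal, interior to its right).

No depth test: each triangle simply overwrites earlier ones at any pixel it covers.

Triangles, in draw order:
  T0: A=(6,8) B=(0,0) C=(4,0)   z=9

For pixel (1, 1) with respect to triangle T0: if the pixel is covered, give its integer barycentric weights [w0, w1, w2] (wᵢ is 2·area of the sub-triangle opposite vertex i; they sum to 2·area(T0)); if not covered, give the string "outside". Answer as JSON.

T0:
  2·area = 32
  edge (6, 8)→(0, 0): d=(-6,-8) top-left  bias=+0
  edge (0, 0)→(4, 0): d=(4,0) top-left  bias=+0
  edge (4, 0)→(6, 8): d=(2,8) right/bottom  bias=-1
    (0,0)@(1, 1): e=[2,4,26] → #
    (1,0)@(3, 1): e=[18,4,10] → #
    (2,0)@(5, 1): e=[34,4,-6] → ·
    (0,1)@(1, 3): e=[-10,12,30] → ·
    (1,1)@(3, 3): e=[6,12,14] → #
    (2,1)@(5, 3): e=[22,12,-2] → ·
    (1,2)@(3, 5): e=[-6,20,18] → ·
    (2,2)@(5, 5): e=[10,20,2] → #
    (3,2)@(7, 5): e=[26,20,-14] → ·
    (2,3)@(5, 7): e=[-2,28,6] → ·
  covered (4 px):
    # # · · · · · · ·
    · # · · · · · · ·
    · · # · · · · · ·
    · · · · · · · · ·
    · · · · · · · · ·
    · · · · · · · · ·

Final: [12,14,6]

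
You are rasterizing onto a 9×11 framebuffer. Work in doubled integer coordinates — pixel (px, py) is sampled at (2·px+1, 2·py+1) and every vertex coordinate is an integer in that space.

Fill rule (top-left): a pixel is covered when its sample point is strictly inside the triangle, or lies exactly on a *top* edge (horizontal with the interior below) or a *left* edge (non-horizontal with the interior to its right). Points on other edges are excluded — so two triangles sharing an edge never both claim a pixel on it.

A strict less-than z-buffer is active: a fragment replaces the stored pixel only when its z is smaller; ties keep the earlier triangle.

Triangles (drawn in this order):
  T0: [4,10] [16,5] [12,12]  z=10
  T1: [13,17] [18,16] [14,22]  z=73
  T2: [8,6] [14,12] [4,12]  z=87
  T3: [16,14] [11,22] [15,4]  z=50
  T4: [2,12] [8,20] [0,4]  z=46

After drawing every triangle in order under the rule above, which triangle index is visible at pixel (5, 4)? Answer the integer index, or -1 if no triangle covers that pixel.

T0:
  2·area = 64
  edge (4, 10)→(16, 5): d=(12,-5) top-left  bias=+0
  edge (16, 5)→(12, 12): d=(-4,7) right/bottom  bias=-1
  edge (12, 12)→(4, 10): d=(-8,-2) top-left  bias=+0
    (6,3)@(13, 7): e=[9,13,42] → #
    (7,3)@(15, 7): e=[19,-1,46] → ·
    (3,4)@(7, 9): e=[3,47,14] → #
    (4,4)@(9, 9): e=[13,33,18] → #
    (5,4)@(11, 9): e=[23,19,22] → #
    (7,4)@(15, 9): e=[43,-9,30] → ·
    (3,5)@(7, 11): e=[27,39,-2] → ·
    (4,5)@(9, 11): e=[37,25,2] → #
    (6,5)@(13, 11): e=[57,-3,10] → ·
    (4,6)@(9, 13): e=[61,17,-14] → ·
    (5,6)@(11, 13): e=[71,3,-10] → ·
  covered (7 px):
    · · · · · · · · ·
    · · · · · · · · ·
    · · · · · · · · ·
    · · · · · · # · ·
    · · · # # # # · ·
    · · · · # # · · ·
    · · · · · · · · ·
    · · · · · · · · ·
    · · · · · · · · ·
    · · · · · · · · ·
    · · · · · · · · ·
T1:
  2·area = 26
  edge (13, 17)→(18, 16): d=(5,-1) top-left  bias=+0
  edge (18, 16)→(14, 22): d=(-4,6) right/bottom  bias=-1
  edge (14, 22)→(13, 17): d=(-1,-5) top-left  bias=+0
    (5,3)@(11, 7): e=[-52,78,0] → ·  [on edge]
    (6,8)@(13, 17): e=[0,26,0] → #  [on edge]
    (7,8)@(15, 17): e=[2,14,10] → #
    (8,8)@(17, 17): e=[4,2,20] → #
    (1,9)@(3, 19): e=[0,78,-52] → ·  [on edge]
    (6,9)@(13, 19): e=[10,18,-2] → ·
    (7,9)@(15, 19): e=[12,6,8] → #
    (8,9)@(17, 19): e=[14,-6,18] → ·
    (7,10)@(15, 21): e=[22,-2,6] → ·
  covered (4 px):
    · · · · · · · · ·
    · · · · · · · · ·
    · · · · · · · · ·
    · · · · · · · · ·
    · · · · · · · · ·
    · · · · · · · · ·
    · · · · · · · · ·
    · · · · · · · · ·
    · · · · · · # # #
    · · · · · · · # ·
    · · · · · · · · ·
T2:
  2·area = 60
  edge (8, 6)→(14, 12): d=(6,6) right/bottom  bias=-1
  edge (14, 12)→(4, 12): d=(-10,0) right/bottom  bias=-1
  edge (4, 12)→(8, 6): d=(4,-6) top-left  bias=+0
    (1,0)@(3, 1): e=[0,110,-50] → ·  [on edge]
    (2,1)@(5, 3): e=[0,90,-30] → ·  [on edge]
    (3,2)@(7, 5): e=[0,70,-10] → ·  [on edge]
    (4,3)@(9, 7): e=[0,50,10] → ·  [on edge]
    (3,4)@(7, 9): e=[24,30,6] → #
    (4,4)@(9, 9): e=[12,30,18] → #
    (5,4)@(11, 9): e=[0,30,30] → ·  [on edge]
    (2,5)@(5, 11): e=[48,10,2] → #
    (5,5)@(11, 11): e=[12,10,38] → #
    (6,5)@(13, 11): e=[0,10,50] → ·  [on edge]
    (2,6)@(5, 13): e=[60,-10,10] → ·
    (3,6)@(7, 13): e=[48,-10,22] → ·
    (7,6)@(15, 13): e=[0,-10,70] → ·  [on edge]
    (8,7)@(17, 15): e=[0,-30,90] → ·  [on edge]
  covered (6 px):
    · · · · · · · · ·
    · · · · · · · · ·
    · · · · · · · · ·
    · · · · · · · · ·
    · · · # # · · · ·
    · · # # # # · · ·
    · · · · · · · · ·
    · · · · · · · · ·
    · · · · · · · · ·
    · · · · · · · · ·
    · · · · · · · · ·
T3:
  2·area = 58
  edge (16, 14)→(11, 22): d=(-5,8) right/bottom  bias=-1
  edge (11, 22)→(15, 4): d=(4,-18) top-left  bias=+0
  edge (15, 4)→(16, 14): d=(1,10) right/bottom  bias=-1
    (7,2)@(15, 5): e=[53,4,1] → #
    (8,2)@(17, 5): e=[37,40,-19] → ·
    (7,3)@(15, 7): e=[43,12,3] → #
    (8,3)@(17, 7): e=[27,48,-17] → ·
    (7,4)@(15, 9): e=[33,20,5] → #
    (8,4)@(17, 9): e=[17,56,-15] → ·
    (7,5)@(15, 11): e=[23,28,7] → #
    (8,5)@(17, 11): e=[7,64,-13] → ·
    (6,6)@(13, 13): e=[29,0,29] → #  [on edge]
    (8,6)@(17, 13): e=[-3,72,-11] → ·
    (6,7)@(13, 15): e=[19,8,31] → #
    (8,7)@(17, 15): e=[-13,80,-9] → ·
  covered (9 px):
    · · · · · · · · ·
    · · · · · · · · ·
    · · · · · · · # ·
    · · · · · · · # ·
    · · · · · · · # ·
    · · · · · · · # ·
    · · · · · · # # ·
    · · · · · · # # ·
    · · · · · · # · ·
    · · · · · · · · ·
    · · · · · · · · ·
T4:
  2·area = 32  (B↔C swapped to make it positive)
  edge (2, 12)→(0, 4): d=(-2,-8) top-left  bias=+0
  edge (0, 4)→(8, 20): d=(8,16) right/bottom  bias=-1
  edge (8, 20)→(2, 12): d=(-6,-8) top-left  bias=+0
    (0,3)@(1, 7): e=[2,8,22] → #
    (1,3)@(3, 7): e=[18,-24,38] → ·
    (0,4)@(1, 9): e=[-2,24,10] → ·
    (1,5)@(3, 11): e=[10,8,14] → #
    (2,5)@(5, 11): e=[26,-24,30] → ·
    (1,6)@(3, 13): e=[6,24,2] → #
    (2,6)@(5, 13): e=[22,-8,18] → ·
    (1,7)@(3, 15): e=[2,40,-10] → ·
    (2,7)@(5, 15): e=[18,8,6] → #
    (3,7)@(7, 15): e=[34,-24,22] → ·
    (2,8)@(5, 17): e=[14,24,-6] → ·
  covered (4 px):
    · · · · · · · · ·
    · · · · · · · · ·
    · · · · · · · · ·
    # · · · · · · · ·
    · · · · · · · · ·
    · # · · · · · · ·
    · # · · · · · · ·
    · · # · · · · · ·
    · · · · · · · · ·
    · · · · · · · · ·
    · · · · · · · · ·

Z-buffer (winner per pixel, '.' = empty):
  . . . . . . . . .
  . . . . . . . . .
  . . . . . . . 3 .
  4 . . . . . 0 3 .
  . . . 0 0 0 0 3 .
  . 4 2 2 0 0 . 3 .
  . 4 . . . . 3 3 .
  . . 4 . . . 3 3 .
  . . . . . . 3 1 1
  . . . . . . . 1 .
  . . . . . . . . .

Final: 0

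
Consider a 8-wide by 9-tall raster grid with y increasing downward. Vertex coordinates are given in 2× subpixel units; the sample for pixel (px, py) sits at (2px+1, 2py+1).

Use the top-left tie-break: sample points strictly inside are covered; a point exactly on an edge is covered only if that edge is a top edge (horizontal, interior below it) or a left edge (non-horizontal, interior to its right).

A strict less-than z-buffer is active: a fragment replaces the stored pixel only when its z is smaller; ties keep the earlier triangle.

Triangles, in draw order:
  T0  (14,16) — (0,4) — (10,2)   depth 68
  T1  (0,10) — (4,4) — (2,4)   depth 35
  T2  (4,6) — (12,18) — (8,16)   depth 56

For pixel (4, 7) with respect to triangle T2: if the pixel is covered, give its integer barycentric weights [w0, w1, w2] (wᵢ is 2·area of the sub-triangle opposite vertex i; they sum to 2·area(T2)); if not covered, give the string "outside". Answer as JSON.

T0:
  2·area = 148
  edge (14, 16)→(0, 4): d=(-14,-12) top-left  bias=+0
  edge (0, 4)→(10, 2): d=(10,-2) top-left  bias=+0
  edge (10, 2)→(14, 16): d=(4,14) right/bottom  bias=-1
    (7,0)@(15, 1): e=[222,0,-74] → ·  [on edge]
    (2,1)@(5, 3): e=[74,0,74] → #  [on edge]
    (3,1)@(7, 3): e=[98,4,46] → #
    (4,1)@(9, 3): e=[122,8,18] → #
    (5,1)@(11, 3): e=[146,12,-10] → ·
    (1,2)@(3, 5): e=[22,16,110] → #
    (5,2)@(11, 5): e=[118,32,-2] → ·
    (1,3)@(3, 7): e=[-6,36,118] → ·
    (2,3)@(5, 7): e=[18,40,90] → #
    (5,3)@(11, 7): e=[90,52,6] → #
    (6,3)@(13, 7): e=[114,56,-22] → ·
    (2,4)@(5, 9): e=[-10,60,98] → ·
  covered (19 px):
    · · · · · · · ·
    · · # # # · · ·
    · # # # # · · ·
    · · # # # # · ·
    · · · # # # · ·
    · · · · # # · ·
    · · · · · # # ·
    · · · · · · # ·
    · · · · · · · ·
T1:
  2·area = 12  (B↔C swapped to make it positive)
  edge (0, 10)→(2, 4): d=(2,-6) top-left  bias=+0
  edge (2, 4)→(4, 4): d=(2,0) top-left  bias=+0
  edge (4, 4)→(0, 10): d=(-4,6) right/bottom  bias=-1
    (1,0)@(3, 1): e=[0,-6,18] → ·  [on edge]
    (1,2)@(3, 5): e=[8,2,2] → #
    (2,2)@(5, 5): e=[20,2,-10] → ·
    (0,3)@(1, 7): e=[0,6,6] → #  [on edge]
    (1,3)@(3, 7): e=[12,6,-6] → ·
    (0,4)@(1, 9): e=[4,10,-2] → ·
  covered (2 px):
    · · · · · · · ·
    · · · · · · · ·
    · # · · · · · ·
    # · · · · · · ·
    · · · · · · · ·
    · · · · · · · ·
    · · · · · · · ·
    · · · · · · · ·
    · · · · · · · ·
T2:
  2·area = 32
  edge (4, 6)→(12, 18): d=(8,12) right/bottom  bias=-1
  edge (12, 18)→(8, 16): d=(-4,-2) top-left  bias=+0
  edge (8, 16)→(4, 6): d=(-4,-10) top-left  bias=+0
    (3,5)@(7, 11): e=[4,18,10] → #
    (4,5)@(9, 11): e=[-20,22,30] → ·
    (3,6)@(7, 13): e=[20,10,2] → #
    (4,6)@(9, 13): e=[-4,14,22] → ·
    (3,7)@(7, 15): e=[36,2,-6] → ·
    (4,7)@(9, 15): e=[12,6,14] → #
    (5,7)@(11, 15): e=[-12,10,34] → ·
    (4,8)@(9, 17): e=[28,-2,6] → ·
    (5,8)@(11, 17): e=[4,2,26] → #
    (6,8)@(13, 17): e=[-20,6,46] → ·
  covered (4 px):
    · · · · · · · ·
    · · · · · · · ·
    · · · · · · · ·
    · · · · · · · ·
    · · · · · · · ·
    · · · # · · · ·
    · · · # · · · ·
    · · · · # · · ·
    · · · · · # · ·

Final: [6,14,12]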